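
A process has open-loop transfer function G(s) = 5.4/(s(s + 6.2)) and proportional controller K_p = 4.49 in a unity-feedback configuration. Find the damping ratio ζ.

ζ = 0.63

The closed-loop denominator is s(s+6.2) + 4.49·5.4 = s² + 6.2s + 24.25.
Matching s² + 2ζω_n s + ω_n²: ω_n = √24.25 = 4.924 rad/s and 2ζω_n = 6.2, so ζ = 6.2/(2·4.924) = 0.63.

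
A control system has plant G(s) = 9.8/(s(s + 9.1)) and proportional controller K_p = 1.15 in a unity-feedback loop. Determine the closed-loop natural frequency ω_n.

The closed-loop denominator is s(s+9.1) + 1.15·9.8 = s² + 9.1s + 11.27.
So ω_n² = 11.27 ⇒ ω_n = 3.357 rad/s, and ζ = 9.1/(2ω_n) = 1.36.

ω_n = 3.36 rad/s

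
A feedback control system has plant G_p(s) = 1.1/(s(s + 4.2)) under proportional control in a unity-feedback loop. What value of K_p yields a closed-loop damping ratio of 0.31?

Closed-loop characteristic equation: s² + 4.2s + K_p·1.1 = 0.
So ω_n = √(1.1K_p) and 2ζω_n = 4.2, giving ζ = 4.2/(2√(1.1K_p)).
Setting ζ = 0.31: √(1.1K_p) = 4.2/(2·0.31) = 6.774, so K_p = 45.89/1.1 = 41.7.

K_p = 41.7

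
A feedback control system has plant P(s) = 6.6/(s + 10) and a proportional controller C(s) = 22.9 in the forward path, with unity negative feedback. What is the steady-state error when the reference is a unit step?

The loop is type 0. Static position error constant K_pos = C(0)·P(0) = 22.9·0.66 = 15.11.
Steady-state error to a unit step: e_ss = 1/(1+K_pos) = 1/16.11 = 0.0621.

0.0621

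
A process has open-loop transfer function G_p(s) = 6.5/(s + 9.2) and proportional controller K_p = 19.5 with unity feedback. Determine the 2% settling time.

T_s ≈ 0.0294 s

Closed-loop transfer function: T(s) = K_p·G_p(s)/(1 + K_p·G_p(s)) = 126.8/(s + 9.2 + 126.8) = 126.8/(s + 135.9).
Time constant τ = 1/135.9 = 0.007356 s, so the 2% settling time is about 4τ = 0.0294 s.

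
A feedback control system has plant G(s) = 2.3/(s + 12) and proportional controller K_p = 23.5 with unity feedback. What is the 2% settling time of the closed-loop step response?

T_s ≈ 0.0606 s

Closed-loop transfer function: T(s) = K_p·G(s)/(1 + K_p·G(s)) = 54.05/(s + 12 + 54.05) = 54.05/(s + 66.05).
Time constant τ = 1/66.05 = 0.01514 s, so the 2% settling time is about 4τ = 0.0606 s.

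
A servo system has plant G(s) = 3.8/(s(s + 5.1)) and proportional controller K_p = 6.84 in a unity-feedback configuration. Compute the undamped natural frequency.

ω_n = 5.1 rad/s

With unity feedback the closed-loop characteristic equation is s² + 5.1s + 6.84·3.8 = s² + 5.1s + 25.99 = 0.
Matching s² + 2ζω_n s + ω_n²: ω_n = √25.99 = 5.098 rad/s and 2ζω_n = 5.1, so ζ = 5.1/(2·5.098) = 0.5.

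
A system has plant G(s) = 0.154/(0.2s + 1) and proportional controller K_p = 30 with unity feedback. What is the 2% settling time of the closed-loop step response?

Closed loop: T(s) = K_p·G/(1+K_p·G) = 4.62/(0.2s + 1 + 4.62), with pole at s = −(1 + 4.62)/0.2 = −28.1.
τ = 1/28.1 = 0.03559 s, so 2% settling time ≈ 4τ = 0.142 s.

T_s ≈ 0.142 s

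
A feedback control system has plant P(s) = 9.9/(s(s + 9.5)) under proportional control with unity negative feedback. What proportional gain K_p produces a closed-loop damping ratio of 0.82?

K_p = 3.39

Closed-loop characteristic equation: s² + 9.5s + K_p·9.9 = 0.
So ω_n = √(9.9K_p) and 2ζω_n = 9.5, giving ζ = 9.5/(2√(9.9K_p)).
Setting ζ = 0.82: √(9.9K_p) = 9.5/(2·0.82) = 5.793, so K_p = 33.56/9.9 = 3.39.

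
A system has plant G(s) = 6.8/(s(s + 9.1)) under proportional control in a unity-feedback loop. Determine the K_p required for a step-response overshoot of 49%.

From %OS = 100·exp(−πζ/√(1−ζ²)) = 49%, ζ = −ln(0.49)/√(π²+ln²(0.49)) = 0.2214.
Characteristic equation s² + 9.1s + 6.8K_p = 0 gives ζ = 9.1/(2√(6.8K_p)).
Setting ζ = 0.2214: √(6.8K_p) = 9.1/(2·0.2214) = 20.55, so K_p = 422.2/6.8 = 62.1.

K_p = 62.1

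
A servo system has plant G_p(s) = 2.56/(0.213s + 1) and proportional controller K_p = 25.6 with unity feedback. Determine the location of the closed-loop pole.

Closed loop: T(s) = K_p·G_p/(1+K_p·G_p) = 65.54/(0.213s + 1 + 65.54), with pole at s = −(1 + 65.54)/0.213 = −312.4.

s = -312.4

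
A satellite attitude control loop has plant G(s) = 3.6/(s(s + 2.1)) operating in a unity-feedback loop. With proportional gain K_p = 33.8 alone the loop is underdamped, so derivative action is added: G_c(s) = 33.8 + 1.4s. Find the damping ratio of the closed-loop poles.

ζ = 0.324

Forward path: (33.8 + 1.4s)·3.6/(s(s+2.1)). The closed-loop characteristic equation is s² + (2.1 + 3.6·1.4)s + 3.6·33.8 = 0.
That is s² + 7.14s + 121.7 = 0, so ω_n = 11.03 rad/s and ζ = 7.14/(2·11.03) = 0.3236.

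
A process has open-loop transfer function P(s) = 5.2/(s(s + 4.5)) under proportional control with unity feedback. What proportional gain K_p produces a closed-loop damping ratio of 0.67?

K_p = 2.17

Closed-loop characteristic equation: s² + 4.5s + K_p·5.2 = 0.
So ω_n = √(5.2K_p) and 2ζω_n = 4.5, giving ζ = 4.5/(2√(5.2K_p)).
Setting ζ = 0.67: √(5.2K_p) = 4.5/(2·0.67) = 3.358, so K_p = 11.28/5.2 = 2.17.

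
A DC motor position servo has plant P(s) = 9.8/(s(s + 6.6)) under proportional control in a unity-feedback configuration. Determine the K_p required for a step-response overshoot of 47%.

From %OS = 100·exp(−πζ/√(1−ζ²)) = 47%, ζ = −ln(0.47)/√(π²+ln²(0.47)) = 0.2337.
Characteristic equation s² + 6.6s + 9.8K_p = 0 gives ζ = 6.6/(2√(9.8K_p)).
Setting ζ = 0.2337: √(9.8K_p) = 6.6/(2·0.2337) = 14.12, so K_p = 199.4/9.8 = 20.4.

K_p = 20.4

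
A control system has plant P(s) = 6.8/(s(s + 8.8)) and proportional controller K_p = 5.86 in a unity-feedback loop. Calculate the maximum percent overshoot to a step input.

From 1 + K_pP(s) = 0: s² + 8.8s + 39.85 = 0 ⇒ ω_n = 6.313, ζ = 0.697.
%OS = 100·exp(−πζ/√(1−ζ²)) = 100·exp(−π·0.697/√0.5142) = 4.72%.

4.72%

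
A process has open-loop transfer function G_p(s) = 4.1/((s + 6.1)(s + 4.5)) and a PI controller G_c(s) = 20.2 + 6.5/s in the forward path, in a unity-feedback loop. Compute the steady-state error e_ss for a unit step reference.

The open loop G_c(s)G_p(s) has a pole at the origin (type 1), so the static position error constant is infinite and e_ss = 1/(1+∞) = 0.

0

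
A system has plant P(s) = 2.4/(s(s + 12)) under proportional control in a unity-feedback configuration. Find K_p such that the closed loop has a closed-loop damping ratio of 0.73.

K_p = 28.1

Closed-loop characteristic equation: s² + 12s + K_p·2.4 = 0.
So ω_n = √(2.4K_p) and 2ζω_n = 12, giving ζ = 12/(2√(2.4K_p)).
Setting ζ = 0.73: √(2.4K_p) = 12/(2·0.73) = 8.219, so K_p = 67.55/2.4 = 28.1.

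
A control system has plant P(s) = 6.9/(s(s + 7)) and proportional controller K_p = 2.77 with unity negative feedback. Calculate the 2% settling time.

From 1 + K_pP(s) = 0: s² + 7s + 19.11 = 0 ⇒ ω_n = 4.372, ζ = 0.8006.
2% settling time T_s ≈ 4/(ζω_n) = 4/3.5 = 1.14 s.

T_s ≈ 1.14 s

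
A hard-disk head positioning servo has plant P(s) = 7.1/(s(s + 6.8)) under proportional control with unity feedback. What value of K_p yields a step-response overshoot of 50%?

K_p = 35.1

From %OS = 100·exp(−πζ/√(1−ζ²)) = 50%, ζ = −ln(0.5)/√(π²+ln²(0.5)) = 0.2155.
Characteristic equation s² + 6.8s + 7.1K_p = 0 gives ζ = 6.8/(2√(7.1K_p)).
Setting ζ = 0.2155: √(7.1K_p) = 6.8/(2·0.2155) = 15.78, so K_p = 249/7.1 = 35.1.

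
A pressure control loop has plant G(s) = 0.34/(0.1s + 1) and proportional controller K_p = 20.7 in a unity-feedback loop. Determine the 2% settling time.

Closed loop: T(s) = K_p·G/(1+K_p·G) = 7.038/(0.1s + 1 + 7.038), with pole at s = −(1 + 7.038)/0.1 = −80.38.
τ = 1/80.38 = 0.01244 s, so 2% settling time ≈ 4τ = 0.0498 s.

T_s ≈ 0.0498 s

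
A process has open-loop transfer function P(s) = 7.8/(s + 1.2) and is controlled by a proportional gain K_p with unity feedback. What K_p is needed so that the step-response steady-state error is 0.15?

The loop is type 0, so e_ss(step) = 1/(1 + K_pos) with K_pos = K_p·P(0).
P(0) = 6.5. Require 1/(1 + K_p·6.5) = 0.15, so 1 + 6.5·K_p = 6.667.
K_p = (6.667 − 1)/6.5 = 0.872.

K_p = 0.872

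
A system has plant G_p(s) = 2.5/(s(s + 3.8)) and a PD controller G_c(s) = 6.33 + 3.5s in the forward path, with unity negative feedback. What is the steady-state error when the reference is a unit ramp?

The loop has one pole at the origin (type 1). Velocity error constant K_v = lim_{s→0} s·G_c(s)G_p(s) = 6.33·2.5/3.8 = 4.164.
Steady-state error to a unit ramp: e_ss = 1/K_v = 0.24.

0.24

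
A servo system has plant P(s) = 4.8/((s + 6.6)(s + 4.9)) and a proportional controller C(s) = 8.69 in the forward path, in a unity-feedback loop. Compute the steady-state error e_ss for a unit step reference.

The loop is type 0. Static position error constant K_pos = C(0)·P(0) = 8.69·0.1484 = 1.29.
Steady-state error to a unit step: e_ss = 1/(1+K_pos) = 1/2.29 = 0.437.

0.437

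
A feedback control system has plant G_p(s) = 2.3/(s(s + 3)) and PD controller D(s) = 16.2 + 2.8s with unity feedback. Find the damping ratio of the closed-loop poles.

ζ = 0.773

Forward path: (16.2 + 2.8s)·2.3/(s(s+3)). The closed-loop characteristic equation is s² + (3 + 2.3·2.8)s + 2.3·16.2 = 0.
That is s² + 9.44s + 37.26 = 0, so ω_n = 6.104 rad/s and ζ = 9.44/(2·6.104) = 0.7733.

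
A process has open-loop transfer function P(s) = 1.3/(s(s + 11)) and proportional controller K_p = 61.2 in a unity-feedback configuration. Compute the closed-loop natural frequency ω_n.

1 + K_p·P(s) = 0 gives s² + 11s + 79.56 = 0.
So ω_n² = 79.56 ⇒ ω_n = 8.92 rad/s, and ζ = 11/(2ω_n) = 0.617.

ω_n = 8.92 rad/s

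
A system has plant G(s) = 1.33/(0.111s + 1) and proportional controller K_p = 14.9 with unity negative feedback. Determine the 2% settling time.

Closed loop: T(s) = K_p·G/(1+K_p·G) = 19.82/(0.111s + 1 + 19.82), with pole at s = −(1 + 19.82)/0.111 = −187.5.
τ = 1/187.5 = 0.005332 s, so 2% settling time ≈ 4τ = 0.0213 s.

T_s ≈ 0.0213 s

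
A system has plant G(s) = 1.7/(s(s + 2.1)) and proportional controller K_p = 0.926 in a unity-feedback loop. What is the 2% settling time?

T_s ≈ 3.81 s

The closed-loop denominator s² + 2.1s + 1.574 gives ω_n = √1.574 = 1.255 and ζ = 2.1/(2ω_n) = 0.8369.
2% settling time T_s ≈ 4/(ζω_n) = 4/1.05 = 3.81 s.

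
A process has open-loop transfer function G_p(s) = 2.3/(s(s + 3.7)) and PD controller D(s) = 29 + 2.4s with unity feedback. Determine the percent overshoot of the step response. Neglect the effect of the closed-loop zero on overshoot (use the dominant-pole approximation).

11.7%

Forward path: (29 + 2.4s)·2.3/(s(s+3.7)). The closed-loop characteristic equation is s² + (3.7 + 2.3·2.4)s + 2.3·29 = 0.
That is s² + 9.22s + 66.7 = 0, so ω_n = 8.167 rad/s and ζ = 9.22/(2·8.167) = 0.5645.
%OS = 100·exp(−πζ/√(1−ζ²)) = 11.7%.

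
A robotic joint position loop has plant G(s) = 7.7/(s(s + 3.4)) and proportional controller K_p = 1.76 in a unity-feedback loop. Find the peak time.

T_p = 0.962 s

From 1 + K_pG(s) = 0: s² + 3.4s + 13.55 = 0 ⇒ ω_n = 3.681, ζ = 0.4618.
Damped frequency ω_d = ω_n√(1−ζ²) = 3.265 rad/s, so peak time T_p = π/ω_d = 0.962 s.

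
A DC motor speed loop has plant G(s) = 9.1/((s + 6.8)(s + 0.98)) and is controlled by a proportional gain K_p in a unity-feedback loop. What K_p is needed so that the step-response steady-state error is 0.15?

K_p = 4.15

For a type-0 loop with proportional control, e_ss = 1/(1 + K_p·G(0)).
G(0) = 1.366. Require 1/(1 + K_p·1.366) = 0.15, so 1 + 1.366·K_p = 6.667.
K_p = (6.667 − 1)/1.366 = 4.15.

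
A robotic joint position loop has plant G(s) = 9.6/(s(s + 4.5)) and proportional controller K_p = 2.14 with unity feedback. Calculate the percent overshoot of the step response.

16.6%

From 1 + K_pG(s) = 0: s² + 4.5s + 20.54 = 0 ⇒ ω_n = 4.533, ζ = 0.4964.
%OS = 100·exp(−πζ/√(1−ζ²)) = 100·exp(−π·0.4964/√0.7536) = 16.6%.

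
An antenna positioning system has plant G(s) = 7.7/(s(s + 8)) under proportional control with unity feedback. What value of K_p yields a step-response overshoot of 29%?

From %OS = 100·exp(−πζ/√(1−ζ²)) = 29%, ζ = −ln(0.29)/√(π²+ln²(0.29)) = 0.3666.
Characteristic equation s² + 8s + 7.7K_p = 0 gives ζ = 8/(2√(7.7K_p)).
Setting ζ = 0.3666: √(7.7K_p) = 8/(2·0.3666) = 10.91, so K_p = 119.1/7.7 = 15.5.

K_p = 15.5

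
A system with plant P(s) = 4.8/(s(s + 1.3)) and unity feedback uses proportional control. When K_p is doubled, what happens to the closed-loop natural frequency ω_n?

increase

ω_n = √(4.8·K_p), which grows with K_p.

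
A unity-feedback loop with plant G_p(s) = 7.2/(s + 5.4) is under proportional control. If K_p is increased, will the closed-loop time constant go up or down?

decrease

Closed-loop pole is at s = −(5.4+K_p·7.2); larger K_p moves it further left, so τ = 1/(5.4+K_p·7.2) decreases.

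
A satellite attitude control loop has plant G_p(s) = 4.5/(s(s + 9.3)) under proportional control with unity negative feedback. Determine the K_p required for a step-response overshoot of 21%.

K_p = 24.3

From %OS = 100·exp(−πζ/√(1−ζ²)) = 21%, ζ = −ln(0.21)/√(π²+ln²(0.21)) = 0.4449.
Characteristic equation s² + 9.3s + 4.5K_p = 0 gives ζ = 9.3/(2√(4.5K_p)).
Setting ζ = 0.4449: √(4.5K_p) = 9.3/(2·0.4449) = 10.45, so K_p = 109.2/4.5 = 24.3.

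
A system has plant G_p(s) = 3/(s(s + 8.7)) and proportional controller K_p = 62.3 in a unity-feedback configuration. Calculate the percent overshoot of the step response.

From 1 + K_pG_p(s) = 0: s² + 8.7s + 186.9 = 0 ⇒ ω_n = 13.67, ζ = 0.3182.
%OS = 100·exp(−πζ/√(1−ζ²)) = 100·exp(−π·0.3182/√0.8988) = 34.8%.

34.8%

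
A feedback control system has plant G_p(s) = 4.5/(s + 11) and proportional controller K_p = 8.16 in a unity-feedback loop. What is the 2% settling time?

T_s ≈ 0.0838 s

Closed-loop transfer function: T(s) = K_p·G_p(s)/(1 + K_p·G_p(s)) = 36.72/(s + 11 + 36.72) = 36.72/(s + 47.72).
Time constant τ = 1/47.72 = 0.02096 s, so the 2% settling time is about 4τ = 0.0838 s.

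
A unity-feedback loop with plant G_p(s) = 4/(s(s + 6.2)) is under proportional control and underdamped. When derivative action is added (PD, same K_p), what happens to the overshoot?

decrease

With PD the characteristic equation becomes s² + (a + K·K_d)s + K·K_p = 0; the damping term grows, ζ rises, overshoot falls.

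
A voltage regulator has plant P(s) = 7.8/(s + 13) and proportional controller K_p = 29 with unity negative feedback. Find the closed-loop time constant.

τ = 0.00418 s

Closed-loop transfer function: T(s) = K_p·P(s)/(1 + K_p·P(s)) = 226.2/(s + 13 + 226.2) = 226.2/(s + 239.2).
Time constant τ = 1/239.2 = 0.00418 s.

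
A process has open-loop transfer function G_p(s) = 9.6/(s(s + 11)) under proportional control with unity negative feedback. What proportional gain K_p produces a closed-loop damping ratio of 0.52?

K_p = 11.7

Closed-loop characteristic equation: s² + 11s + K_p·9.6 = 0.
So ω_n = √(9.6K_p) and 2ζω_n = 11, giving ζ = 11/(2√(9.6K_p)).
Setting ζ = 0.52: √(9.6K_p) = 11/(2·0.52) = 10.58, so K_p = 111.9/9.6 = 11.7.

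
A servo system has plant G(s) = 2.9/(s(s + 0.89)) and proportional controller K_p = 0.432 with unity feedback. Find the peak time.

T_p = 3.06 s

The closed-loop denominator s² + 0.89s + 1.253 gives ω_n = √1.253 = 1.119 and ζ = 0.89/(2ω_n) = 0.3976.
Damped frequency ω_d = ω_n√(1−ζ²) = 1.027 rad/s, so peak time T_p = π/ω_d = 3.06 s.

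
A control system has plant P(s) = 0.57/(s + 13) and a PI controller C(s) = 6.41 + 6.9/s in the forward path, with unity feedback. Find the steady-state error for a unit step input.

0

The open loop C(s)P(s) has a pole at the origin (type 1), so the static position error constant is infinite and e_ss = 1/(1+∞) = 0.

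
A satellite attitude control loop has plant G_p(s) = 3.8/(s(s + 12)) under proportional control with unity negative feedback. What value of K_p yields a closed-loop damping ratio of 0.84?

Closed-loop characteristic equation: s² + 12s + K_p·3.8 = 0.
So ω_n = √(3.8K_p) and 2ζω_n = 12, giving ζ = 12/(2√(3.8K_p)).
Setting ζ = 0.84: √(3.8K_p) = 12/(2·0.84) = 7.143, so K_p = 51.02/3.8 = 13.4.

K_p = 13.4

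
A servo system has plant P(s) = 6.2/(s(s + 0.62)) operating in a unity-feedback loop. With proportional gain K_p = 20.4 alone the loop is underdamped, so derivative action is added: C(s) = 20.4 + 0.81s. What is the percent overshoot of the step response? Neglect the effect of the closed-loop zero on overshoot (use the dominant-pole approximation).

44.3%

Forward path: (20.4 + 0.81s)·6.2/(s(s+0.62)). The closed-loop characteristic equation is s² + (0.62 + 6.2·0.81)s + 6.2·20.4 = 0.
That is s² + 5.642s + 126.5 = 0, so ω_n = 11.25 rad/s and ζ = 5.642/(2·11.25) = 0.2508.
%OS = 100·exp(−πζ/√(1−ζ²)) = 44.3%.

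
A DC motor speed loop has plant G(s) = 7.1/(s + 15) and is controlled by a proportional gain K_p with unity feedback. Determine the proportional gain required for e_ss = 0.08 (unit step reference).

For a type-0 loop with proportional control, e_ss = 1/(1 + K_p·G(0)).
G(0) = 0.4733. Require 1/(1 + K_p·0.4733) = 0.08, so 1 + 0.4733·K_p = 12.5.
K_p = (12.5 − 1)/0.4733 = 24.3.

K_p = 24.3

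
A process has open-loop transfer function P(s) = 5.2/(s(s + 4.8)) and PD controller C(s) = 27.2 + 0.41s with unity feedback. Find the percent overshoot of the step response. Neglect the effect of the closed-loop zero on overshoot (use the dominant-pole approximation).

Forward path: (27.2 + 0.41s)·5.2/(s(s+4.8)). The closed-loop characteristic equation is s² + (4.8 + 5.2·0.41)s + 5.2·27.2 = 0.
That is s² + 6.932s + 141.4 = 0, so ω_n = 11.89 rad/s and ζ = 6.932/(2·11.89) = 0.2914.
%OS = 100·exp(−πζ/√(1−ζ²)) = 38.4%.

38.4%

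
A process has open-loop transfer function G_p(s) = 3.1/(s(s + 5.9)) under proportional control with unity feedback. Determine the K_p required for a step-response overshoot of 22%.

From %OS = 100·exp(−πζ/√(1−ζ²)) = 22%, ζ = −ln(0.22)/√(π²+ln²(0.22)) = 0.4342.
Characteristic equation s² + 5.9s + 3.1K_p = 0 gives ζ = 5.9/(2√(3.1K_p)).
Setting ζ = 0.4342: √(3.1K_p) = 5.9/(2·0.4342) = 6.795, so K_p = 46.17/3.1 = 14.9.

K_p = 14.9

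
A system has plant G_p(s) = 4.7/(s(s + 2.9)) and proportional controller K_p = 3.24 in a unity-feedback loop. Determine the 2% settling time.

T_s ≈ 2.76 s

From 1 + K_pG_p(s) = 0: s² + 2.9s + 15.23 = 0 ⇒ ω_n = 3.902, ζ = 0.3716.
2% settling time T_s ≈ 4/(ζω_n) = 4/1.45 = 2.76 s.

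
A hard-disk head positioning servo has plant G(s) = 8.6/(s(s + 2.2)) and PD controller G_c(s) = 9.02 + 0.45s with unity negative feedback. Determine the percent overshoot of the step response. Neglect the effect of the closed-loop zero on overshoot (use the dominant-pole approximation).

31.6%

Forward path: (9.02 + 0.45s)·8.6/(s(s+2.2)). The closed-loop characteristic equation is s² + (2.2 + 8.6·0.45)s + 8.6·9.02 = 0.
That is s² + 6.07s + 77.57 = 0, so ω_n = 8.807 rad/s and ζ = 6.07/(2·8.807) = 0.3446.
%OS = 100·exp(−πζ/√(1−ζ²)) = 31.6%.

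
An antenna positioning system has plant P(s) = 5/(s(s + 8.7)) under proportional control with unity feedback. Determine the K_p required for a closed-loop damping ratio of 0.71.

Closed-loop characteristic equation: s² + 8.7s + K_p·5 = 0.
So ω_n = √(5K_p) and 2ζω_n = 8.7, giving ζ = 8.7/(2√(5K_p)).
Setting ζ = 0.71: √(5K_p) = 8.7/(2·0.71) = 6.127, so K_p = 37.54/5 = 7.51.

K_p = 7.51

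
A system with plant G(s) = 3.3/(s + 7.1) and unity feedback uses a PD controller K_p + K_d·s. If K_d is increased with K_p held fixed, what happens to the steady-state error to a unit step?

At s = 0 the derivative term contributes nothing: C(0) = K_p regardless of K_d, so K_pos = K_p·G(0) and e_ss are unchanged.

unchanged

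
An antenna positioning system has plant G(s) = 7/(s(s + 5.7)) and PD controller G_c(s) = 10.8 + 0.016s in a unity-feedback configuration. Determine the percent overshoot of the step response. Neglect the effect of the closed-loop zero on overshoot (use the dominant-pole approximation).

Forward path: (10.8 + 0.016s)·7/(s(s+5.7)). The closed-loop characteristic equation is s² + (5.7 + 7·0.016)s + 7·10.8 = 0.
That is s² + 5.812s + 75.6 = 0, so ω_n = 8.695 rad/s and ζ = 5.812/(2·8.695) = 0.3342.
%OS = 100·exp(−πζ/√(1−ζ²)) = 32.8%.

32.8%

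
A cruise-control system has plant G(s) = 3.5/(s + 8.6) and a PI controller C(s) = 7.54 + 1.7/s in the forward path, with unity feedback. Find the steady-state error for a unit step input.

0

The open loop C(s)G(s) has a pole at the origin (type 1), so the static position error constant is infinite and e_ss = 1/(1+∞) = 0.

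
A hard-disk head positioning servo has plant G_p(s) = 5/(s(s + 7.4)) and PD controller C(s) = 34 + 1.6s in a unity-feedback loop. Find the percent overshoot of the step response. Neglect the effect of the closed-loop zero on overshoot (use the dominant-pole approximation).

Forward path: (34 + 1.6s)·5/(s(s+7.4)). The closed-loop characteristic equation is s² + (7.4 + 5·1.6)s + 5·34 = 0.
That is s² + 15.4s + 170 = 0, so ω_n = 13.04 rad/s and ζ = 15.4/(2·13.04) = 0.5906.
%OS = 100·exp(−πζ/√(1−ζ²)) = 10%.

10%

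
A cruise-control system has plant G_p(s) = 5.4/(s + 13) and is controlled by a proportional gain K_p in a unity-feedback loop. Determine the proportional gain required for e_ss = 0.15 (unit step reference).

For a type-0 loop with proportional control, e_ss = 1/(1 + K_p·G_p(0)).
G_p(0) = 0.4154. Require 1/(1 + K_p·0.4154) = 0.15, so 1 + 0.4154·K_p = 6.667.
K_p = (6.667 − 1)/0.4154 = 13.6.

K_p = 13.6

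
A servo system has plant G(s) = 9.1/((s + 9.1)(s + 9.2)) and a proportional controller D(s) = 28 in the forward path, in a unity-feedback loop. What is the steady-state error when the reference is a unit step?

The loop is type 0. Static position error constant K_pos = D(0)·G(0) = 28·0.1087 = 3.043.
Steady-state error to a unit step: e_ss = 1/(1+K_pos) = 1/4.043 = 0.247.

0.247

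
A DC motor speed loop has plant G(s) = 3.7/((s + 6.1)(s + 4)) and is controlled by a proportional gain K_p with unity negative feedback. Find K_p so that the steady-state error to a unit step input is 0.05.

K_p = 125

The loop is type 0, so e_ss(step) = 1/(1 + K_pos) with K_pos = K_p·G(0).
G(0) = 0.1516. Require 1/(1 + K_p·0.1516) = 0.05, so 1 + 0.1516·K_p = 20.
K_p = (20 − 1)/0.1516 = 125.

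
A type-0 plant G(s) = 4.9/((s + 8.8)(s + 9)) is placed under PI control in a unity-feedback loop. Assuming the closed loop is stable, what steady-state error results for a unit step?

0

The PI controller's integrator makes the forward path type 1, so e_ss to a step is zero.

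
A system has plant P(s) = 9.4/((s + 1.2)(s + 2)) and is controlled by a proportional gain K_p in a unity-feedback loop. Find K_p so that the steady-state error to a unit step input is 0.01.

K_p = 25.3

The loop is type 0, so e_ss(step) = 1/(1 + K_pos) with K_pos = K_p·P(0).
P(0) = 3.917. Require 1/(1 + K_p·3.917) = 0.01, so 1 + 3.917·K_p = 100.
K_p = (100 − 1)/3.917 = 25.3.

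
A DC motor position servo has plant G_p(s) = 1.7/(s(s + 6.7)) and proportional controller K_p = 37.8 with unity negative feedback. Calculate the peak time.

Closed-loop characteristic equation: s² + 6.7s + 64.26 = 0, so ω_n = 8.016 rad/s and ζ = 6.7/(2·8.016) = 0.4179.
Damped frequency ω_d = ω_n√(1−ζ²) = 7.283 rad/s, so peak time T_p = π/ω_d = 0.431 s.

T_p = 0.431 s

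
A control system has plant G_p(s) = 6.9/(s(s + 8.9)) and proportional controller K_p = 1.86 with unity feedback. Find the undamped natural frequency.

ω_n = 3.58 rad/s

The closed-loop denominator is s(s+8.9) + 1.86·6.9 = s² + 8.9s + 12.83.
Matching s² + 2ζω_n s + ω_n²: ω_n = √12.83 = 3.582 rad/s and 2ζω_n = 8.9, so ζ = 8.9/(2·3.582) = 1.24.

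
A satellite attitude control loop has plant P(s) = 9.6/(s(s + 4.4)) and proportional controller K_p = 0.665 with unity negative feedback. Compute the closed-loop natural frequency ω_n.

1 + K_p·P(s) = 0 gives s² + 4.4s + 6.384 = 0.
Matching s² + 2ζω_n s + ω_n²: ω_n = √6.384 = 2.527 rad/s and 2ζω_n = 4.4, so ζ = 4.4/(2·2.527) = 0.871.

ω_n = 2.53 rad/s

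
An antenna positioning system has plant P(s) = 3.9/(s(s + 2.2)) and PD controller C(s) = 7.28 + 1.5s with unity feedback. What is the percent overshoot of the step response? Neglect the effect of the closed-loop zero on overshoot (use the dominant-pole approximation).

Forward path: (7.28 + 1.5s)·3.9/(s(s+2.2)). The closed-loop characteristic equation is s² + (2.2 + 3.9·1.5)s + 3.9·7.28 = 0.
That is s² + 8.05s + 28.39 = 0, so ω_n = 5.328 rad/s and ζ = 8.05/(2·5.328) = 0.7554.
%OS = 100·exp(−πζ/√(1−ζ²)) = 2.67%.

2.67%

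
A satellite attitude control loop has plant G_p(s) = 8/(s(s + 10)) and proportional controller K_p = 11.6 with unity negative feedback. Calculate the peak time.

T_p = 0.382 s

The closed-loop denominator s² + 10s + 92.8 gives ω_n = √92.8 = 9.633 and ζ = 10/(2ω_n) = 0.519.
Damped frequency ω_d = ω_n√(1−ζ²) = 8.234 rad/s, so peak time T_p = π/ω_d = 0.382 s.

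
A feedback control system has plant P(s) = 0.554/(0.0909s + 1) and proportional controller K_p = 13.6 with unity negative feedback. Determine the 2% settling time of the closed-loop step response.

T_s ≈ 0.0426 s

Closed loop: T(s) = K_p·P/(1+K_p·P) = 7.534/(0.0909s + 1 + 7.534), with pole at s = −(1 + 7.534)/0.0909 = −93.89.
τ = 1/93.89 = 0.01065 s, so 2% settling time ≈ 4τ = 0.0426 s.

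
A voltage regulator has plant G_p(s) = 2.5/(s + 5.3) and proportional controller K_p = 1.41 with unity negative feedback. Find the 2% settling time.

T_s ≈ 0.453 s

Closed-loop transfer function: T(s) = K_p·G_p(s)/(1 + K_p·G_p(s)) = 3.525/(s + 5.3 + 3.525) = 3.525/(s + 8.825).
Time constant τ = 1/8.825 = 0.1133 s, so the 2% settling time is about 4τ = 0.453 s.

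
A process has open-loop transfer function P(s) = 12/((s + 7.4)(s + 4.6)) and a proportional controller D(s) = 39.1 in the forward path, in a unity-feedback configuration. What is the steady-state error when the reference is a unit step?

The loop is type 0. Static position error constant K_pos = D(0)·P(0) = 39.1·0.3525 = 13.78.
Steady-state error to a unit step: e_ss = 1/(1+K_pos) = 1/14.78 = 0.0676.

0.0676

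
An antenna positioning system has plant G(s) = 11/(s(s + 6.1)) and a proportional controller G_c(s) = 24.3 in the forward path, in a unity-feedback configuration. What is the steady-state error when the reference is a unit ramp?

0.0228

The loop has one pole at the origin (type 1). Velocity error constant K_v = lim_{s→0} s·G_c(s)G(s) = 24.3·11/6.1 = 43.82.
Steady-state error to a unit ramp: e_ss = 1/K_v = 0.0228.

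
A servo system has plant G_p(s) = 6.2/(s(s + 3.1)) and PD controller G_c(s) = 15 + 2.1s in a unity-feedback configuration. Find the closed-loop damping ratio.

ζ = 0.836

Forward path: (15 + 2.1s)·6.2/(s(s+3.1)). The closed-loop characteristic equation is s² + (3.1 + 6.2·2.1)s + 6.2·15 = 0.
That is s² + 16.12s + 93 = 0, so ω_n = 9.644 rad/s and ζ = 16.12/(2·9.644) = 0.8358.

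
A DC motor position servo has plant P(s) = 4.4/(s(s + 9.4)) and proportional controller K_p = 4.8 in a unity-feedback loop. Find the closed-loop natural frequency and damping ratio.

The closed-loop denominator is s(s+9.4) + 4.8·4.4 = s² + 9.4s + 21.12.
Matching s² + 2ζω_n s + ω_n²: ω_n = √21.12 = 4.596 rad/s and 2ζω_n = 9.4, so ζ = 9.4/(2·4.596) = 1.02.

ω_n = 4.6 rad/s, ζ = 1.02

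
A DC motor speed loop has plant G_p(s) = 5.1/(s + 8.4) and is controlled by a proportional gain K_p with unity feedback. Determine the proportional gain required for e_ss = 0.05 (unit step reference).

K_p = 31.3

The loop is type 0, so e_ss(step) = 1/(1 + K_pos) with K_pos = K_p·G_p(0).
G_p(0) = 0.6071. Require 1/(1 + K_p·0.6071) = 0.05, so 1 + 0.6071·K_p = 20.
K_p = (20 − 1)/0.6071 = 31.3.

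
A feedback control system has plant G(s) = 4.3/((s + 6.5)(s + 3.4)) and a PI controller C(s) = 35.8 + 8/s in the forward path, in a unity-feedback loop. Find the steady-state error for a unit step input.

0

The open loop C(s)G(s) has a pole at the origin (type 1), so the static position error constant is infinite and e_ss = 1/(1+∞) = 0.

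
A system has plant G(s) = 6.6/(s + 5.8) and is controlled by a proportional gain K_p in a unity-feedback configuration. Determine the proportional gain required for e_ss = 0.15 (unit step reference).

K_p = 4.98

The loop is type 0, so e_ss(step) = 1/(1 + K_pos) with K_pos = K_p·G(0).
G(0) = 1.138. Require 1/(1 + K_p·1.138) = 0.15, so 1 + 1.138·K_p = 6.667.
K_p = (6.667 − 1)/1.138 = 4.98.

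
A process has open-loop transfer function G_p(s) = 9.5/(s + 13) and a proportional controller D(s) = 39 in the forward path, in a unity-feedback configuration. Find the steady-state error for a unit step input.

0.0339

The loop is type 0. Static position error constant K_pos = D(0)·G_p(0) = 39·0.7308 = 28.5.
Steady-state error to a unit step: e_ss = 1/(1+K_pos) = 1/29.5 = 0.0339.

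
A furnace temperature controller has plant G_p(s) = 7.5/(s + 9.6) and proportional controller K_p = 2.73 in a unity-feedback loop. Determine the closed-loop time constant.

τ = 0.0333 s

Closed-loop transfer function: T(s) = K_p·G_p(s)/(1 + K_p·G_p(s)) = 20.48/(s + 9.6 + 20.48) = 20.48/(s + 30.08).
Time constant τ = 1/30.08 = 0.0333 s.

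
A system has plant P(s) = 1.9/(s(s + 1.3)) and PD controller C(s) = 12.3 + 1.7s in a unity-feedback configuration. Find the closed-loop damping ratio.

ζ = 0.469

Forward path: (12.3 + 1.7s)·1.9/(s(s+1.3)). The closed-loop characteristic equation is s² + (1.3 + 1.9·1.7)s + 1.9·12.3 = 0.
That is s² + 4.53s + 23.37 = 0, so ω_n = 4.834 rad/s and ζ = 4.53/(2·4.834) = 0.4685.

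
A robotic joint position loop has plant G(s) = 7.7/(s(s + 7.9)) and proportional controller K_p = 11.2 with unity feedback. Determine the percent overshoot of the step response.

22.8%

The closed-loop denominator s² + 7.9s + 86.24 gives ω_n = √86.24 = 9.287 and ζ = 7.9/(2ω_n) = 0.4253.
%OS = 100·exp(−πζ/√(1−ζ²)) = 100·exp(−π·0.4253/√0.8191) = 22.8%.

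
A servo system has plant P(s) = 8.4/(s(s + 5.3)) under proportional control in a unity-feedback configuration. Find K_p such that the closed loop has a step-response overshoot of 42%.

K_p = 11.8

From %OS = 100·exp(−πζ/√(1−ζ²)) = 42%, ζ = −ln(0.42)/√(π²+ln²(0.42)) = 0.2662.
Characteristic equation s² + 5.3s + 8.4K_p = 0 gives ζ = 5.3/(2√(8.4K_p)).
Setting ζ = 0.2662: √(8.4K_p) = 5.3/(2·0.2662) = 9.956, so K_p = 99.12/8.4 = 11.8.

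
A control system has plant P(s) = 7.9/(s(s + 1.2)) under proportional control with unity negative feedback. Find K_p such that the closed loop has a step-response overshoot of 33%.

K_p = 0.411

From %OS = 100·exp(−πζ/√(1−ζ²)) = 33%, ζ = −ln(0.33)/√(π²+ln²(0.33)) = 0.3328.
Characteristic equation s² + 1.2s + 7.9K_p = 0 gives ζ = 1.2/(2√(7.9K_p)).
Setting ζ = 0.3328: √(7.9K_p) = 1.2/(2·0.3328) = 1.803, so K_p = 3.251/7.9 = 0.411.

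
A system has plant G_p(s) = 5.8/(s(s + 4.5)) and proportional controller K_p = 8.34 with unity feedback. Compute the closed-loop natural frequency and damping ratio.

ω_n = 6.95 rad/s, ζ = 0.324

The closed-loop denominator is s(s+4.5) + 8.34·5.8 = s² + 4.5s + 48.37.
So ω_n² = 48.37 ⇒ ω_n = 6.955 rad/s, and ζ = 4.5/(2ω_n) = 0.324.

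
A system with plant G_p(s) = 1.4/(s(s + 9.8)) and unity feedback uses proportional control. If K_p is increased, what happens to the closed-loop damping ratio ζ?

ζ = 9.8/(2√(1.4K_p)); increasing K_p raises the denominator, so ζ falls.

decrease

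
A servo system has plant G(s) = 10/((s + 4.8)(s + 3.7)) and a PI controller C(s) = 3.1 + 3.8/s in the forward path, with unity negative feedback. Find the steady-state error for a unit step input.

0

The open loop C(s)G(s) has a pole at the origin (type 1), so the static position error constant is infinite and e_ss = 1/(1+∞) = 0.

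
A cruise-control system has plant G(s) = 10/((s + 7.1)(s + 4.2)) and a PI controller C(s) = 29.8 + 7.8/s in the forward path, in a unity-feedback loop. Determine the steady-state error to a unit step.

0

The open loop C(s)G(s) has a pole at the origin (type 1), so the static position error constant is infinite and e_ss = 1/(1+∞) = 0.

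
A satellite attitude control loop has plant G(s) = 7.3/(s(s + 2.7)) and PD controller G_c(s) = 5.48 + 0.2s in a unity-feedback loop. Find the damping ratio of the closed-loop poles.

Forward path: (5.48 + 0.2s)·7.3/(s(s+2.7)). The closed-loop characteristic equation is s² + (2.7 + 7.3·0.2)s + 7.3·5.48 = 0.
That is s² + 4.16s + 40 = 0, so ω_n = 6.325 rad/s and ζ = 4.16/(2·6.325) = 0.3289.

ζ = 0.329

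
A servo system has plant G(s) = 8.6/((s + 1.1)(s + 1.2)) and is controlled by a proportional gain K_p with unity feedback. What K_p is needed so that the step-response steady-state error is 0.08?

K_p = 1.77

The loop is type 0, so e_ss(step) = 1/(1 + K_pos) with K_pos = K_p·G(0).
G(0) = 6.515. Require 1/(1 + K_p·6.515) = 0.08, so 1 + 6.515·K_p = 12.5.
K_p = (12.5 − 1)/6.515 = 1.77.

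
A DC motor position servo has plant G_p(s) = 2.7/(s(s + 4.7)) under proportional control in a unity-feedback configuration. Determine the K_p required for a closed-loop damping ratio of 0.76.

Closed-loop characteristic equation: s² + 4.7s + K_p·2.7 = 0.
So ω_n = √(2.7K_p) and 2ζω_n = 4.7, giving ζ = 4.7/(2√(2.7K_p)).
Setting ζ = 0.76: √(2.7K_p) = 4.7/(2·0.76) = 3.092, so K_p = 9.561/2.7 = 3.54.

K_p = 3.54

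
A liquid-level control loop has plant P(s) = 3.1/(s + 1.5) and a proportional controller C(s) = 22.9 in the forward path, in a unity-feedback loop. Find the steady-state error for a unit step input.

The loop is type 0. Static position error constant K_pos = C(0)·P(0) = 22.9·2.067 = 47.33.
Steady-state error to a unit step: e_ss = 1/(1+K_pos) = 1/48.33 = 0.0207.

0.0207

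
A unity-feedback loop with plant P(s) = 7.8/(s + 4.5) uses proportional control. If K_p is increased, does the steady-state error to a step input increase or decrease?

e_ss = 1/(1 + K_p·P(0)); a larger K_p raises the denominator, so e_ss decreases.

decrease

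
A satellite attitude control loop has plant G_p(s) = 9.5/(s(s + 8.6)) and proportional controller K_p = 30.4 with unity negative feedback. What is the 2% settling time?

The closed-loop denominator s² + 8.6s + 288.8 gives ω_n = √288.8 = 16.99 and ζ = 8.6/(2ω_n) = 0.253.
2% settling time T_s ≈ 4/(ζω_n) = 4/4.3 = 0.93 s.

T_s ≈ 0.93 s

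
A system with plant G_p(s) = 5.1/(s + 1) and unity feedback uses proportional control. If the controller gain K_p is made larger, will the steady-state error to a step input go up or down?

The position error constant K_pos = K_p·G_p(0) grows with K_p, and e_ss = 1/(1+K_pos) falls.

decrease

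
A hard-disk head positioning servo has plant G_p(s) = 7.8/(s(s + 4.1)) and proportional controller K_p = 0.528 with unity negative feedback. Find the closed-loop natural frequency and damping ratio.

ω_n = 2.03 rad/s, ζ = 1.01

1 + K_p·G_p(s) = 0 gives s² + 4.1s + 4.118 = 0.
So ω_n² = 4.118 ⇒ ω_n = 2.029 rad/s, and ζ = 4.1/(2ω_n) = 1.01.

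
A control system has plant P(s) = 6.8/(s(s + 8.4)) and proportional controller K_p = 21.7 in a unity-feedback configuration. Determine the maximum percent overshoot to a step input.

31.4%

Closed-loop characteristic equation: s² + 8.4s + 147.6 = 0, so ω_n = 12.15 rad/s and ζ = 8.4/(2·12.15) = 0.3458.
%OS = 100·exp(−πζ/√(1−ζ²)) = 100·exp(−π·0.3458/√0.8805) = 31.4%.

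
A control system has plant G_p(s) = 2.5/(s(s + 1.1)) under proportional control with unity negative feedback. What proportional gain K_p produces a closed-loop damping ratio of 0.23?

K_p = 2.29

Closed-loop characteristic equation: s² + 1.1s + K_p·2.5 = 0.
So ω_n = √(2.5K_p) and 2ζω_n = 1.1, giving ζ = 1.1/(2√(2.5K_p)).
Setting ζ = 0.23: √(2.5K_p) = 1.1/(2·0.23) = 2.391, so K_p = 5.718/2.5 = 2.29.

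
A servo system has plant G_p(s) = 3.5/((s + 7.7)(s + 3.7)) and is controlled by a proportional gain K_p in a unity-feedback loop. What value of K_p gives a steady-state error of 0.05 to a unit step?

K_p = 155

For a type-0 loop with proportional control, e_ss = 1/(1 + K_p·G_p(0)).
G_p(0) = 0.1229. Require 1/(1 + K_p·0.1229) = 0.05, so 1 + 0.1229·K_p = 20.
K_p = (20 − 1)/0.1229 = 155.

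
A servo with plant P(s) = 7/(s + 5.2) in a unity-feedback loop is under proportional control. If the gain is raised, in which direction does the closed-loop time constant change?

decrease

The closed-loop bandwidth 5.2+K_p·7 grows with K_p, so τ shrinks.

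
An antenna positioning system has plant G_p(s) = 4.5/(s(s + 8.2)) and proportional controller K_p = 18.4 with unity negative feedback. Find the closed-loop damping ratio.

1 + K_p·G_p(s) = 0 gives s² + 8.2s + 82.8 = 0.
Matching s² + 2ζω_n s + ω_n²: ω_n = √82.8 = 9.099 rad/s and 2ζω_n = 8.2, so ζ = 8.2/(2·9.099) = 0.451.

ζ = 0.451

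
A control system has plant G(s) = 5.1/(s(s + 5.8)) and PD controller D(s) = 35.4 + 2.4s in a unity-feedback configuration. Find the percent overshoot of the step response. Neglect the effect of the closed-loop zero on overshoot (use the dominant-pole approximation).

Forward path: (35.4 + 2.4s)·5.1/(s(s+5.8)). The closed-loop characteristic equation is s² + (5.8 + 5.1·2.4)s + 5.1·35.4 = 0.
That is s² + 18.04s + 180.5 = 0, so ω_n = 13.44 rad/s and ζ = 18.04/(2·13.44) = 0.6713.
%OS = 100·exp(−πζ/√(1−ζ²)) = 5.81%.

5.81%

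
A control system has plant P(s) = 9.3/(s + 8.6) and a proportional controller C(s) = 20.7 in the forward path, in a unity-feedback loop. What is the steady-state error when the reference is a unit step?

The loop is type 0. Static position error constant K_pos = C(0)·P(0) = 20.7·1.081 = 22.38.
Steady-state error to a unit step: e_ss = 1/(1+K_pos) = 1/23.38 = 0.0428.

0.0428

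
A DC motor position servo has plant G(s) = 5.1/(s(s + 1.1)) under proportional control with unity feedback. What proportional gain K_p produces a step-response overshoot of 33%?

From %OS = 100·exp(−πζ/√(1−ζ²)) = 33%, ζ = −ln(0.33)/√(π²+ln²(0.33)) = 0.3328.
Characteristic equation s² + 1.1s + 5.1K_p = 0 gives ζ = 1.1/(2√(5.1K_p)).
Setting ζ = 0.3328: √(5.1K_p) = 1.1/(2·0.3328) = 1.653, so K_p = 2.731/5.1 = 0.536.

K_p = 0.536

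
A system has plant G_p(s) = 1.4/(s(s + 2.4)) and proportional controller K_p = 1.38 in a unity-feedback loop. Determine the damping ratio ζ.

1 + K_p·G_p(s) = 0 gives s² + 2.4s + 1.932 = 0.
Matching s² + 2ζω_n s + ω_n²: ω_n = √1.932 = 1.39 rad/s and 2ζω_n = 2.4, so ζ = 2.4/(2·1.39) = 0.863.

ζ = 0.863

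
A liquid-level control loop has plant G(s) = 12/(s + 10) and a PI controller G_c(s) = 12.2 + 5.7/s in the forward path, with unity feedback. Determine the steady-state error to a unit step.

0

The open loop G_c(s)G(s) has a pole at the origin (type 1), so the static position error constant is infinite and e_ss = 1/(1+∞) = 0.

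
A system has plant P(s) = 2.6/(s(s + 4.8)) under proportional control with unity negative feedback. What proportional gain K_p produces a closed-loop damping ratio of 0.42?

Closed-loop characteristic equation: s² + 4.8s + K_p·2.6 = 0.
So ω_n = √(2.6K_p) and 2ζω_n = 4.8, giving ζ = 4.8/(2√(2.6K_p)).
Setting ζ = 0.42: √(2.6K_p) = 4.8/(2·0.42) = 5.714, so K_p = 32.65/2.6 = 12.6.

K_p = 12.6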